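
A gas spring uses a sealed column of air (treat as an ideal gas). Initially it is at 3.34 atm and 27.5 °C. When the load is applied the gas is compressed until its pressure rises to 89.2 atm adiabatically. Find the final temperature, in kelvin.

T₂ ≈ 769 K

Adiabatic: T₂/T₁ = (P₂/P₁)^((γ−1)/γ).
For a diatomic ideal gas γ = 7/5, so (γ−1)/γ = 2/7.
T₁ = 27.5 °C = 300.6 K.
T₂ = 300.6 × (89.2/3.34)^(2/7) = 768.5 K.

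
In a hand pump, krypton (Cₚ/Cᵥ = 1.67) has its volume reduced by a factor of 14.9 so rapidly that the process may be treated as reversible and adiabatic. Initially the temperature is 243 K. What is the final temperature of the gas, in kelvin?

T₂ ≈ 1480 K

Adiabatic: T₁V₁^(γ−1) = T₂V₂^(γ−1) ⇒ T₂ = T₁ (V₁/V₂)^(γ−1).
T₂ = 243 × 14.9^(0.67) = 1485 K.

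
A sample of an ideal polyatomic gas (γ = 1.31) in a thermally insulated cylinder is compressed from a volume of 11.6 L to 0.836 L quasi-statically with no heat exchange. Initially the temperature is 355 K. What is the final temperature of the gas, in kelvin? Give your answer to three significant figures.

T₂ ≈ 802 K

Adiabatic: T₁V₁^(γ−1) = T₂V₂^(γ−1) ⇒ T₂ = T₁ (V₁/V₂)^(γ−1).
T₂ = 355 × (11.6/0.836)^(0.31) = 802.3 K.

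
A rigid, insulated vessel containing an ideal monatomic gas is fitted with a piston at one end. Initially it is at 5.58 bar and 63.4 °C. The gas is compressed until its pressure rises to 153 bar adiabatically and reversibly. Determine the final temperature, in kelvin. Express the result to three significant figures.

T₂ ≈ 1270 K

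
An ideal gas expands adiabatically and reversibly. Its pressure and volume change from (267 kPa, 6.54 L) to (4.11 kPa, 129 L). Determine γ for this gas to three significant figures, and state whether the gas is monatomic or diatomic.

γ ≈ 1.40; diatomic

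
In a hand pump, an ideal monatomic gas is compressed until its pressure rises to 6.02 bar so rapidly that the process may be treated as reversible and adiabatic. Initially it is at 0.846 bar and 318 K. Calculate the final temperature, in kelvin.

T₂ ≈ 697 K

Adiabatic: T₂/T₁ = (P₂/P₁)^((γ−1)/γ).
For a monatomic ideal gas γ = 5/3, so (γ−1)/γ = 2/5.
T₂ = 318 × (6.02/0.846)^(2/5) = 697.1 K.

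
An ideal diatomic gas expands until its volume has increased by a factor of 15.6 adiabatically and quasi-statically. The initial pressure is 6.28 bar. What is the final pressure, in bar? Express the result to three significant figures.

P₂ ≈ 0.134 bar

Since PV^γ is constant along a reversible adiabat, P₂ = P₁ (V₁/V₂)^γ.
For a diatomic ideal gas γ = 7/5.
P₂ = 6.28 × (1/15.6)^(7/5) = 0.1341 bar.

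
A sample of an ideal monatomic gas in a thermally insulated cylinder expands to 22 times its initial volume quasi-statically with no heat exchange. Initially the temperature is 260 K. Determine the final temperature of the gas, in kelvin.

T₂ ≈ 33.1 K

Adiabatic: T₁V₁^(γ−1) = T₂V₂^(γ−1) ⇒ T₂ = T₁ (V₁/V₂)^(γ−1).
For a monatomic ideal gas γ = 5/3, so γ−1 = 2/3.
T₂ = 260 × (1/22)^(2/3) = 33.12 K.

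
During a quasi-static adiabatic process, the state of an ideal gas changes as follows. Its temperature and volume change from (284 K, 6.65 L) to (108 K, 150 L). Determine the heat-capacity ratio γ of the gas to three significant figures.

γ ≈ 1.31

TV^(γ−1) = const ⇒ γ − 1 = ln(T₂/T₁) / ln(V₁/V₂).
γ = 1 + ln(108/284) / ln(6.65/150) = 1.31.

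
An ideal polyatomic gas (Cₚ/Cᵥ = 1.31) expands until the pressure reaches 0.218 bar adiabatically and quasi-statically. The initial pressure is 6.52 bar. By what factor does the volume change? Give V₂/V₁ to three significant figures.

V₂/V₁ ≈ 13.4

From PV^γ = const, V₂/V₁ = (P₁/P₂)^(1/γ).
V₂/V₁ = (6.52/0.218)^(0.763) = 13.38.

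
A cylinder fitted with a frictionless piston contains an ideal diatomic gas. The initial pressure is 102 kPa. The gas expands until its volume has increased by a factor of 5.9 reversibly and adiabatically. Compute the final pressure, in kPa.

P₂ ≈ 8.50 kPa

Adiabatic: P₁V₁^γ = P₂V₂^γ ⇒ P₂ = P₁ (V₁/V₂)^γ.
For a diatomic ideal gas γ = 7/5.
P₂ = 102 × (1/5.9)^(7/5) = 8.5 kPa.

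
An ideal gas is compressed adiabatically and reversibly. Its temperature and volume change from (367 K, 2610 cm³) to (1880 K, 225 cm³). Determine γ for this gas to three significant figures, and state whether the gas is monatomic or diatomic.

γ ≈ 1.67; monatomic

TV^(γ−1) = const ⇒ γ − 1 = ln(T₂/T₁) / ln(V₁/V₂).
γ = 1 + ln(1880/367) / ln(2610/225) = 1.667.
γ ≈ 1.67 is close to 5/3, so the gas is monatomic.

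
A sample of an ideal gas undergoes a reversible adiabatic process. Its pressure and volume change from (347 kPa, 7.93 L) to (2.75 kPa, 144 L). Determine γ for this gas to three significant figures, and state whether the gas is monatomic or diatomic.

PV^γ = const ⇒ γ = ln(P₂/P₁) / ln(V₁/V₂).
γ = ln(2.75/347) / ln(7.93/144) = 1.669.
γ ≈ 1.67 is close to 5/3, so the gas is monatomic.

γ ≈ 1.67; monatomic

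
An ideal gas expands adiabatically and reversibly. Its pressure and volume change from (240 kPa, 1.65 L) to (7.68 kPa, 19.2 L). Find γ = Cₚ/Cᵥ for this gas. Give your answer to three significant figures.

PV^γ = const ⇒ γ = ln(P₂/P₁) / ln(V₁/V₂).
γ = ln(7.68/240) / ln(1.65/19.2) = 1.403.

γ ≈ 1.40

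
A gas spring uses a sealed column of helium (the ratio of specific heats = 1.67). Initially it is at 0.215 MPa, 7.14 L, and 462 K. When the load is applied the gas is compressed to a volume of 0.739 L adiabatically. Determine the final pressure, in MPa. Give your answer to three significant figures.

P₂ ≈ 9.49 MPa

Adiabatic: P₁V₁^γ = P₂V₂^γ ⇒ P₂ = P₁ (V₁/V₂)^γ.
P₂ = 0.215 × (7.14/0.739)^(1.67) = 9.495 MPa.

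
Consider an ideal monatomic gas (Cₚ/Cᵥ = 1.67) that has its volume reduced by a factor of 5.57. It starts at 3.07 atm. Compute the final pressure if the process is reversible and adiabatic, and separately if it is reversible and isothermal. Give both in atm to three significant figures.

adiabatic: 54.0 atm; isothermal: 17.1 atm

Isothermal: P₂ = P₁(V₁/V₂) = 3.07×5.57 = 17.1 atm.
Adiabatic: P₂ = P₁(V₁/V₂)^γ = 3.07×5.57^(1.67) = 54.04 atm.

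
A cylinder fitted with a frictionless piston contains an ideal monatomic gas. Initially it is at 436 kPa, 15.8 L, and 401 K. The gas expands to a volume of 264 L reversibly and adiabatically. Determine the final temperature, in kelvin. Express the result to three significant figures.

Adiabatic: T₁V₁^(γ−1) = T₂V₂^(γ−1) ⇒ T₂ = T₁ (V₁/V₂)^(γ−1).
γ = 5/3 for a monatomic ideal gas.
T₂ = 401 × (15.8/264)^(2/3) = 61.35 K.

T₂ ≈ 61.4 K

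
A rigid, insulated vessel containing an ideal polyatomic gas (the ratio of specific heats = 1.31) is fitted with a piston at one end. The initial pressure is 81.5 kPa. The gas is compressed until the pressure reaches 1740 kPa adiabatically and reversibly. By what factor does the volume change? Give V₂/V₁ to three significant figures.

V₂/V₁ ≈ 0.0966

From PV^γ = const, V₂/V₁ = (P₁/P₂)^(1/γ).
V₂/V₁ = (81.5/1740)^(0.763) = 0.09665.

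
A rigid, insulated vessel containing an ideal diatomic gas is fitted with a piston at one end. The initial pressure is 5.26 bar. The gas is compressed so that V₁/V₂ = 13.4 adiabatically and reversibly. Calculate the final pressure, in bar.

P₂ ≈ 199 bar

Since PV^γ is constant along a reversible adiabat, P₂ = P₁ (V₁/V₂)^γ.
For a diatomic ideal gas γ = 7/5.
P₂ = 5.26 × 13.4^(7/5) = 199 bar.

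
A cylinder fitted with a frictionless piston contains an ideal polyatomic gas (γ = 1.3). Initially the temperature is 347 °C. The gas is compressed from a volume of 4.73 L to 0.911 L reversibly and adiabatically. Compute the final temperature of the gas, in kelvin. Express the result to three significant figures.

T₂ ≈ 1020 K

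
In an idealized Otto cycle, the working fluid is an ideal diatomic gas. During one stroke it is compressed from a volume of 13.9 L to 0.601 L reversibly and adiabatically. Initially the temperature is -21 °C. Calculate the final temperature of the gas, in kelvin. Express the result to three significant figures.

T₂ ≈ 886 K

For a reversible adiabat TV^(γ−1) is constant, so T₂ = T₁ (V₁/V₂)^(γ−1).
For a diatomic ideal gas γ = 7/5, so γ−1 = 2/5.
T₁ = -21 °C = 252.1 K.
T₂ = 252.1 × (13.9/0.601)^(2/5) = 885.8 K.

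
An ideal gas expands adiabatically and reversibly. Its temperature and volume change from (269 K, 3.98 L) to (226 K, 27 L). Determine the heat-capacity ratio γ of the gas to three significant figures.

γ ≈ 1.09

TV^(γ−1) = const ⇒ γ − 1 = ln(T₂/T₁) / ln(V₁/V₂).
γ = 1 + ln(226/269) / ln(3.98/27) = 1.091.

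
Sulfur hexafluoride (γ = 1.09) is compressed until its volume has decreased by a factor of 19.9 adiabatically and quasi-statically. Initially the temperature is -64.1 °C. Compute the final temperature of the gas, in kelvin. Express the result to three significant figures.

T₂ ≈ 274 K

For a reversible adiabat TV^(γ−1) is constant, so T₂ = T₁ (V₁/V₂)^(γ−1).
T₁ = -64.1 °C = 209 K.
T₂ = 209 × 19.9^(0.09) = 273.6 K.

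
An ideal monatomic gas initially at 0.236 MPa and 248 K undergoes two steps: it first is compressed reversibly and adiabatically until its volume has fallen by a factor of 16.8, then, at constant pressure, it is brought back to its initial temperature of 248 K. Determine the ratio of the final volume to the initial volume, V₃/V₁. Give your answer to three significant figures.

V₃/V₁ ≈ 0.00907

For a monatomic ideal gas γ = 5/3.
Adiabatic step: V₂/V₁ = 0.05952; T₂ = T₁·16.8^(2/3) = 1627 K.
Isobaric step: V₃/V₂ = T₃/T₂ = 248/1627.
V₃/V₁ = (V₂/V₁)(V₃/V₂) = 0.05952 × (248/1627) = 0.009074.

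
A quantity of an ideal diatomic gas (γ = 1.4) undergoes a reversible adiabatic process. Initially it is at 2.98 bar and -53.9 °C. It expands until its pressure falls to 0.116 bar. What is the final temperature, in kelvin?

Along an adiabat T P^((1−γ)/γ) is constant, so T₂ = T₁ (P₂/P₁)^((γ−1)/γ).
T₁ = -53.9 °C = 219.2 K.
T₂ = 219.2 × (0.116/2.98)^(0.286) = 86.73 K.

T₂ ≈ 86.7 K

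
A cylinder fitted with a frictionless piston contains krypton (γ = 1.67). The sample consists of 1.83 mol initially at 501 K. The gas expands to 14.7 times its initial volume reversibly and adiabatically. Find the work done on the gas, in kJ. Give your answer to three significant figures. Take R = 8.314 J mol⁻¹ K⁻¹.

W ≈ -9.50 kJ

For a reversible adiabat TV^(γ−1) is constant, so T₂ = T₁ (V₁/V₂)^(γ−1).
T₂ = 501 × (1/14.7)^(0.67) = 82.74 K.
Q = 0, so ΔU = W_on_gas = nCᵥΔT with Cᵥ = R/(γ−1) = 12.41 J/(mol·K).
ΔU = 1.83 × 12.41 × (82.74 − 501) = -9498 J.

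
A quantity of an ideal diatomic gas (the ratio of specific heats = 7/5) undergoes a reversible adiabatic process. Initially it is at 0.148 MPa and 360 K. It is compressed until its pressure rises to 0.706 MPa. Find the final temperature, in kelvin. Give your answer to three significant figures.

T₂ ≈ 563 K

Adiabatic: T₂/T₁ = (P₂/P₁)^((γ−1)/γ).
T₂ = 360 × (0.706/0.148)^(2/7) = 562.6 K.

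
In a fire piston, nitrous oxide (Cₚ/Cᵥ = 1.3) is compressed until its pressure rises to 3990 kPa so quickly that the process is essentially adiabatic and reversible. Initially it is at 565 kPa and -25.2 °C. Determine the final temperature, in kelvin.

Along an adiabat T P^((1−γ)/γ) is constant, so T₂ = T₁ (P₂/P₁)^((γ−1)/γ).
T₁ = -25.2 °C = 247.9 K.
T₂ = 247.9 × (3990/565)^(0.231) = 389.3 K.

T₂ ≈ 389 K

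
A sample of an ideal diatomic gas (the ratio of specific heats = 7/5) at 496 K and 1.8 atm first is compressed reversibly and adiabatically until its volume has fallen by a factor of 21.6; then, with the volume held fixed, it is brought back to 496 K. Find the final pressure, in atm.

P₃ ≈ 38.9 atm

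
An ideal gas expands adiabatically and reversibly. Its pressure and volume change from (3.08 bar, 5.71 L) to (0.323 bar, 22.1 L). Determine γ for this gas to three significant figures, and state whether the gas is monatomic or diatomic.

γ ≈ 1.67; monatomic

PV^γ = const ⇒ γ = ln(P₂/P₁) / ln(V₁/V₂).
γ = ln(0.323/3.08) / ln(5.71/22.1) = 1.666.
γ ≈ 1.67 is close to 5/3, so the gas is monatomic.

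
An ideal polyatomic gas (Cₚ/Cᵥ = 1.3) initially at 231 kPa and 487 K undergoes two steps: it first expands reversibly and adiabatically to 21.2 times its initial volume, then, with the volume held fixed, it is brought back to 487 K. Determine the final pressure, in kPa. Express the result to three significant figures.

Adiabatic step (PV^γ = const): P₂ = 231×(1/21.2)^(1.3) = 4.359 kPa; T₂ = 487×(1/21.2)^(0.3) = 194.8 K.
Isochoric: P₃ = P₂(T₃/T₂) = 4.359 × (487/194.8) = 10.9 kPa.

P₃ ≈ 10.9 kPa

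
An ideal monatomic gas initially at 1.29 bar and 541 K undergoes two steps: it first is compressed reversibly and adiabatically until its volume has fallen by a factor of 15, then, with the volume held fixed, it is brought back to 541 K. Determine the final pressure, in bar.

For a monatomic ideal gas γ = 5/3.
Adiabatic step (PV^γ = const): P₂ = 1.29×15^(5/3) = 117.7 bar; T₂ = 541×15^(2/3) = 3290 K.
Isochoric: P₃ = P₂(T₃/T₂) = 117.7 × (541/3290) = 19.35 bar.

P₃ ≈ 19.4 bar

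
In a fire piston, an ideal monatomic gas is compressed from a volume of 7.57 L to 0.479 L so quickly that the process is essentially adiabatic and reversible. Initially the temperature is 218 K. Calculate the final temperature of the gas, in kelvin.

T₂ ≈ 1370 K

Adiabatic: T₁V₁^(γ−1) = T₂V₂^(γ−1) ⇒ T₂ = T₁ (V₁/V₂)^(γ−1).
For a monatomic ideal gas γ = 5/3, so γ−1 = 2/3.
T₂ = 218 × (7.57/0.479)^(2/3) = 1373 K.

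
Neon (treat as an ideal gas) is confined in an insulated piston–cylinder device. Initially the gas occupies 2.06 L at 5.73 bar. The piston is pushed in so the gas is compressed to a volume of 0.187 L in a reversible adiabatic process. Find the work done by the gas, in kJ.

W ≈ -7.00 kJ

γ = 5/3 for a monatomic ideal gas.
P₂ = P₁(V₁/V₂)^γ = 5.73×(2.06/0.187)^(5/3) = 312.5 bar.
For a reversible adiabat, W_by_gas = (P₁V₁ − P₂V₂)/(γ−1).
W_by = (573000×0.00206 − 3.125×10^7×0.000187) / (2/3) = -6995 J.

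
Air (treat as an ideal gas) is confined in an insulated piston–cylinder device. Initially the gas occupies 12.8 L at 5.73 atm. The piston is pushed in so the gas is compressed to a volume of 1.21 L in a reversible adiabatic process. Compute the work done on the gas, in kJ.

W ≈ 29.2 kJ

γ = 7/5 for a diatomic ideal gas.
P₂ = P₁(V₁/V₂)^γ = 5.73×(12.8/1.21)^(7/5) = 155.7 atm.
For a reversible adiabat, W_by_gas = (P₁V₁ − P₂V₂)/(γ−1).
W_by = (580600×0.0128 − 1.578×10^7×0.00121) / (2/5) = -29150 J.
W_on_gas = −W_by = 29150 J.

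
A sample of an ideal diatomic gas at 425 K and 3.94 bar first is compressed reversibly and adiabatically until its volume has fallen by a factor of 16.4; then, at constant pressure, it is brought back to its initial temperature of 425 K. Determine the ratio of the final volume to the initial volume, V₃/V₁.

For a diatomic ideal gas γ = 7/5.
Adiabatic step: V₂/V₁ = 0.06098; T₂ = T₁·16.4^(2/5) = 1301 K.
Isobaric step: V₃/V₂ = T₃/T₂ = 425/1301.
V₃/V₁ = (V₂/V₁)(V₃/V₂) = 0.06098 × (425/1301) = 0.01992.

V₃/V₁ ≈ 0.0199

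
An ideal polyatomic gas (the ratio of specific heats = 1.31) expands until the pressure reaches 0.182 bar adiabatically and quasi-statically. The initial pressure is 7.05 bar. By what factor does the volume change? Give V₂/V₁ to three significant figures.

From PV^γ = const, V₂/V₁ = (P₁/P₂)^(1/γ).
V₂/V₁ = (7.05/0.182)^(0.763) = 16.3.

V₂/V₁ ≈ 16.3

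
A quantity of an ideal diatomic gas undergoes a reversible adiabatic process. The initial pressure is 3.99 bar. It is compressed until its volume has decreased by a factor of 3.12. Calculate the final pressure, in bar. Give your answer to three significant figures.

Adiabatic: P₁V₁^γ = P₂V₂^γ ⇒ P₂ = P₁ (V₁/V₂)^γ.
For a diatomic ideal gas γ = 7/5.
P₂ = 3.99 × 3.12^(7/5) = 19.62 bar.

P₂ ≈ 19.6 bar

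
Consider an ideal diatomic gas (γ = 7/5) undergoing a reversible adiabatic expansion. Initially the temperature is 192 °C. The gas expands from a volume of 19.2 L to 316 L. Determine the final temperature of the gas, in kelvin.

Adiabatic: T₁V₁^(γ−1) = T₂V₂^(γ−1) ⇒ T₂ = T₁ (V₁/V₂)^(γ−1).
T₁ = 192 °C = 465.1 K.
T₂ = 465.1 × (19.2/316)^(2/5) = 151.7 K.

T₂ ≈ 152 K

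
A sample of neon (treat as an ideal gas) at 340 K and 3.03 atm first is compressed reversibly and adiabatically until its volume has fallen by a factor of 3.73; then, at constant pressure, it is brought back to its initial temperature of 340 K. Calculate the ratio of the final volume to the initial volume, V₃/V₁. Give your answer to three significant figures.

V₃/V₁ ≈ 0.111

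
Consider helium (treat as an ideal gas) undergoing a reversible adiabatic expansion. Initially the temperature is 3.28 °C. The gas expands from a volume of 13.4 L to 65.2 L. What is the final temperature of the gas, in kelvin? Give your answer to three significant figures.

T₂ ≈ 96.3 K

Adiabatic: T₁V₁^(γ−1) = T₂V₂^(γ−1) ⇒ T₂ = T₁ (V₁/V₂)^(γ−1).
For a monatomic ideal gas γ = 5/3, so γ−1 = 2/3.
T₁ = 3.28 °C = 276.4 K.
T₂ = 276.4 × (13.4/65.2)^(2/3) = 96.27 K.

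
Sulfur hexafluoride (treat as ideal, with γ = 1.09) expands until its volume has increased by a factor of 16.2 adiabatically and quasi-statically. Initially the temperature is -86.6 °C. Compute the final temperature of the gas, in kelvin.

T₂ ≈ 145 K

Adiabatic: T₁V₁^(γ−1) = T₂V₂^(γ−1) ⇒ T₂ = T₁ (V₁/V₂)^(γ−1).
T₁ = -86.6 °C = 186.5 K.
T₂ = 186.5 × (1/16.2)^(0.09) = 145.2 K.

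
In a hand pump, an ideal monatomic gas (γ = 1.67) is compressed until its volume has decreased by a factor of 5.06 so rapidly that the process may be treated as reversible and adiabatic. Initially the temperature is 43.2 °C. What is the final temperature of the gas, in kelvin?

For a reversible adiabat TV^(γ−1) is constant, so T₂ = T₁ (V₁/V₂)^(γ−1).
T₁ = 43.2 °C = 316.3 K.
T₂ = 316.3 × 5.06^(0.67) = 937.5 K.

T₂ ≈ 937 K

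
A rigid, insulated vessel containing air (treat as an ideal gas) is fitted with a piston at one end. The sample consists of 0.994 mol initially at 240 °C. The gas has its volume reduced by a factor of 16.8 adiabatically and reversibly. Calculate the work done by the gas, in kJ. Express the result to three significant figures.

W ≈ -22.2 kJ

Adiabatic: T₁V₁^(γ−1) = T₂V₂^(γ−1) ⇒ T₂ = T₁ (V₁/V₂)^(γ−1).
γ = 7/5 for a diatomic ideal gas, so γ−1 = 2/5.
T₁ = 240 °C = 513.1 K.
T₂ = 513.1 × 16.8^(2/5) = 1586 K.
Q = 0, so ΔU = W_on_gas = nCᵥΔT with Cᵥ = R/(γ−1) = 20.79 J/(mol·K).
ΔU = 0.994 × 20.79 × (1586 − 513.1) = 22170 J.
Work done by the gas = −ΔU = -22170 J.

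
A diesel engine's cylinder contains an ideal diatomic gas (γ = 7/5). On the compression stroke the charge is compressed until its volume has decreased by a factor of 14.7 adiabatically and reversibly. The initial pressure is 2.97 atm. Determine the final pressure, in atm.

Since PV^γ is constant along a reversible adiabat, P₂ = P₁ (V₁/V₂)^γ.
P₂ = 2.97 × 14.7^(7/5) = 127.9 atm.

P₂ ≈ 128 atm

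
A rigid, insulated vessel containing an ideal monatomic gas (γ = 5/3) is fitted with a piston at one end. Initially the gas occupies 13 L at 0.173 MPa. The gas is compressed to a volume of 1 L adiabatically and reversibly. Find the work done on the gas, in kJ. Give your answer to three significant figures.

P₂ = P₁(V₁/V₂)^γ = 0.173×(13/1)^(5/3) = 12.43 MPa.
For a reversible adiabat, W_by_gas = (P₁V₁ − P₂V₂)/(γ−1).
W_by = (173000×0.013 − 1.243×10^7×0.001) / (2/3) = -15280 J.
W_on_gas = −W_by = 15280 J.

W ≈ 15.3 kJ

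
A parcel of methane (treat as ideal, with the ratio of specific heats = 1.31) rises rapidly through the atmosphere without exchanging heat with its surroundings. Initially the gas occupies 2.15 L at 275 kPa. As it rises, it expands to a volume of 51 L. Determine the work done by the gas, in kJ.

W ≈ 1.19 kJ

P₂ = P₁(V₁/V₂)^γ = 275×(2.15/51)^(1.31) = 4.344 kPa.
For a reversible adiabat, W_by_gas = (P₁V₁ − P₂V₂)/(γ−1).
W_by = (275000×0.00215 − 4344×0.051) / (0.31) = 1193 J.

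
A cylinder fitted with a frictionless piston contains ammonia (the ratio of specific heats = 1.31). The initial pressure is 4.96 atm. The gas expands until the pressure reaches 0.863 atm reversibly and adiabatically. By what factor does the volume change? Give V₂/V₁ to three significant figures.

V₂/V₁ ≈ 3.80

From PV^γ = const, V₂/V₁ = (P₁/P₂)^(1/γ).
V₂/V₁ = (4.96/0.863)^(0.763) = 3.8.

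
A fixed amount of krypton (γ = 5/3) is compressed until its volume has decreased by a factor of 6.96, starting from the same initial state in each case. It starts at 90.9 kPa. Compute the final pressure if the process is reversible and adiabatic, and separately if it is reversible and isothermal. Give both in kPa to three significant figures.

adiabatic: 2310 kPa; isothermal: 633 kPa

Isothermal: P₂ = P₁(V₁/V₂) = 90.9×6.96 = 632.7 kPa.
Adiabatic: P₂ = P₁(V₁/V₂)^γ = 90.9×6.96^(5/3) = 2306 kPa.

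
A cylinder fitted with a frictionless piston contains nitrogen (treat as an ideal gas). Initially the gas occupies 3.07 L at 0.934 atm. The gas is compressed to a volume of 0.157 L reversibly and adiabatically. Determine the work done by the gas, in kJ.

γ = 7/5 for a diatomic ideal gas.
P₂ = P₁(V₁/V₂)^γ = 0.934×(3.07/0.157)^(7/5) = 59.99 atm.
For a reversible adiabat, W_by_gas = (P₁V₁ − P₂V₂)/(γ−1).
W_by = (94640×0.00307 − 6.079×10^6×0.000157) / (2/5) = -1659 J.

W ≈ -1.66 kJ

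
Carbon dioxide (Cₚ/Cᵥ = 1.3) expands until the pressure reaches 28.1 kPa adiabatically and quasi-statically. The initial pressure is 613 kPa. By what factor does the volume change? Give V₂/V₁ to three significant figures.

V₂/V₁ ≈ 10.7

From PV^γ = const, V₂/V₁ = (P₁/P₂)^(1/γ).
V₂/V₁ = (613/28.1)^(0.769) = 10.71.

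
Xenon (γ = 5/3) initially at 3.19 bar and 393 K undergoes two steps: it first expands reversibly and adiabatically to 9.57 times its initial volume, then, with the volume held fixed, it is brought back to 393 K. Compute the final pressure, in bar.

P₃ ≈ 0.333 bar

Adiabatic step (PV^γ = const): P₂ = 3.19×(1/9.57)^(5/3) = 0.07395 bar; T₂ = 393×(1/9.57)^(2/3) = 87.19 K.
Isochoric: P₃ = P₂(T₃/T₂) = 0.07395 × (393/87.19) = 0.3333 bar.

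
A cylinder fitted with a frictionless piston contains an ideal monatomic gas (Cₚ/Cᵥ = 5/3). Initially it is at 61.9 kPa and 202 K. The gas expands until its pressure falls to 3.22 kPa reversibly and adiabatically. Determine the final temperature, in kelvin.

T₂ ≈ 61.9 K

Along an adiabat T P^((1−γ)/γ) is constant, so T₂ = T₁ (P₂/P₁)^((γ−1)/γ).
T₂ = 202 × (3.22/61.9)^(2/5) = 61.92 K.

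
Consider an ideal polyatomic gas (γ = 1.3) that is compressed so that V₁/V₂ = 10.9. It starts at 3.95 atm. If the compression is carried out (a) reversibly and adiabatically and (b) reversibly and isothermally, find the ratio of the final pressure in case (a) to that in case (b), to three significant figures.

P_adiabatic / P_isothermal ≈ 2.05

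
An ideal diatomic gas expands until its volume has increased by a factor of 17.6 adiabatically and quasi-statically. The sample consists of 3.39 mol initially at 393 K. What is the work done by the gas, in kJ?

W ≈ 18.9 kJ

For a reversible adiabat TV^(γ−1) is constant, so T₂ = T₁ (V₁/V₂)^(γ−1).
γ = 7/5 for a diatomic ideal gas, so γ−1 = 2/5.
T₂ = 393 × (1/17.6)^(2/5) = 124.8 K.
Q = 0, so ΔU = W_on_gas = nCᵥΔT with Cᵥ = R/(γ−1) = 20.79 J/(mol·K).
ΔU = 3.39 × 20.79 × (124.8 − 393) = -18900 J.
Work done by the gas = −ΔU = 18900 J.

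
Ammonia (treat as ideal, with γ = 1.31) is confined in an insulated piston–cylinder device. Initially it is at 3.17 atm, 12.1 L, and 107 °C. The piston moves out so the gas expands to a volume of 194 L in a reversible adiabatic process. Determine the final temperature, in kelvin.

For a reversible adiabat TV^(γ−1) is constant, so T₂ = T₁ (V₁/V₂)^(γ−1).
T₁ = 107 °C = 380.1 K.
T₂ = 380.1 × (12.1/194)^(0.31) = 160.8 K.

T₂ ≈ 161 K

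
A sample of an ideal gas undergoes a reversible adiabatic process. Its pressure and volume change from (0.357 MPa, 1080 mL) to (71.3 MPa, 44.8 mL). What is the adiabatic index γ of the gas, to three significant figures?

PV^γ = const ⇒ γ = ln(P₂/P₁) / ln(V₁/V₂).
γ = ln(71.3/0.357) / ln(1080/44.8) = 1.664.

γ ≈ 1.66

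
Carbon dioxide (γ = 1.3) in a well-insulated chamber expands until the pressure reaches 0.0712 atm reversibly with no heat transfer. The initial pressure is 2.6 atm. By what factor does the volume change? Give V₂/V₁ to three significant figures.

V₂/V₁ ≈ 15.9

From PV^γ = const, V₂/V₁ = (P₁/P₂)^(1/γ).
V₂/V₁ = (2.6/0.0712)^(0.769) = 15.92.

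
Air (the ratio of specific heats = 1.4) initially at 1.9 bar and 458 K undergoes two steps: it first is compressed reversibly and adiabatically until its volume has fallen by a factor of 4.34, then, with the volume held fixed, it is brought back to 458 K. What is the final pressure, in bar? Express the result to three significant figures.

P₃ ≈ 8.25 bar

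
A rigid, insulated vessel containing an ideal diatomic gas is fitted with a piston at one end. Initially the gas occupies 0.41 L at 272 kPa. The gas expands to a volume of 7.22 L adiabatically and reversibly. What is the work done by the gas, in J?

γ = 7/5 for a diatomic ideal gas.
P₂ = P₁(V₁/V₂)^γ = 272×(0.41/7.22)^(7/5) = 4.904 kPa.
For a reversible adiabat, W_by_gas = (P₁V₁ − P₂V₂)/(γ−1).
W_by = (272000×0.00041 − 4904×0.00722) / (2/5) = 190.3 J.

W ≈ 190 J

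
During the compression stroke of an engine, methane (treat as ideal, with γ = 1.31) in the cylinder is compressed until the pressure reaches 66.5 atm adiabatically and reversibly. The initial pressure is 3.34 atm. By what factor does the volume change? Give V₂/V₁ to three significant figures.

From PV^γ = const, V₂/V₁ = (P₁/P₂)^(1/γ).
V₂/V₁ = (3.34/66.5)^(0.763) = 0.1019.

V₂/V₁ ≈ 0.102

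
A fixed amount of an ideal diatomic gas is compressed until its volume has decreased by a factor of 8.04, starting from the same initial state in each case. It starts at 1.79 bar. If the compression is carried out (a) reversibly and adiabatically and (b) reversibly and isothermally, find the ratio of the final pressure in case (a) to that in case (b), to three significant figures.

For a diatomic ideal gas γ = 7/5.
Isothermal: P_b = P₁(V₁/V₂) = 1.79×8.04.
Adiabatic: P_a = P₁(V₁/V₂)^γ = 1.79×8.04^(7/5).
P_a/P_b = (V₁/V₂)^(γ−1) = 8.04^(2/5) = 2.302.

P_adiabatic / P_isothermal ≈ 2.30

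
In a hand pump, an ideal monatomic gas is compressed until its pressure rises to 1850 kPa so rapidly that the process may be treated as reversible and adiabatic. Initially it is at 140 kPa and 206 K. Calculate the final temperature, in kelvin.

Along an adiabat T P^((1−γ)/γ) is constant, so T₂ = T₁ (P₂/P₁)^((γ−1)/γ).
For a monatomic ideal gas γ = 5/3, so (γ−1)/γ = 2/5.
T₂ = 206 × (1850/140)^(2/5) = 578.5 K.

T₂ ≈ 578 K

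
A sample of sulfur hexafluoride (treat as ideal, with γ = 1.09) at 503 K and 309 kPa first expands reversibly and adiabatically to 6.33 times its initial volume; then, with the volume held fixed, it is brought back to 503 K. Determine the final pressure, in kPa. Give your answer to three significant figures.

Adiabatic step (PV^γ = const): P₂ = 309×(1/6.33)^(1.09) = 41.35 kPa; T₂ = 503×(1/6.33)^(0.09) = 426 K.
Isochoric: P₃ = P₂(T₃/T₂) = 41.35 × (503/426) = 48.82 kPa.

P₃ ≈ 48.8 kPa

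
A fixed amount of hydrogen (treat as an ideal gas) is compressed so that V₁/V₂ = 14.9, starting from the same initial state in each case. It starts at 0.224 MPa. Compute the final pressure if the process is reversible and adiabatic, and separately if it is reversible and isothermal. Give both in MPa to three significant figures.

adiabatic: 9.83 MPa; isothermal: 3.34 MPa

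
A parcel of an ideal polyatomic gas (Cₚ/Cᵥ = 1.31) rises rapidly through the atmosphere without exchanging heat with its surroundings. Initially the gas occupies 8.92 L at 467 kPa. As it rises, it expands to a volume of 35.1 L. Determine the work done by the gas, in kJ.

W ≈ 4.65 kJ

P₂ = P₁(V₁/V₂)^γ = 467×(8.92/35.1)^(1.31) = 77.61 kPa.
For a reversible adiabat, W_by_gas = (P₁V₁ − P₂V₂)/(γ−1).
W_by = (467000×0.00892 − 77610×0.0351) / (0.31) = 4650 J.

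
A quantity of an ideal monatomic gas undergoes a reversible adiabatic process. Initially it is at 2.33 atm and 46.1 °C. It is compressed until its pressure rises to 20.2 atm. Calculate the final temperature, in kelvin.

T₂ ≈ 757 K

Adiabatic: T₂/T₁ = (P₂/P₁)^((γ−1)/γ).
For a monatomic ideal gas γ = 5/3, so (γ−1)/γ = 2/5.
T₁ = 46.1 °C = 319.2 K.
T₂ = 319.2 × (20.2/2.33)^(2/5) = 757.4 K.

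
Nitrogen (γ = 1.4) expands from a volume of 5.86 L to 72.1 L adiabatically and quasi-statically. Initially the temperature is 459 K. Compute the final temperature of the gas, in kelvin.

T₂ ≈ 168 K

For a reversible adiabat TV^(γ−1) is constant, so T₂ = T₁ (V₁/V₂)^(γ−1).
T₂ = 459 × (5.86/72.1)^(0.4) = 168.2 K.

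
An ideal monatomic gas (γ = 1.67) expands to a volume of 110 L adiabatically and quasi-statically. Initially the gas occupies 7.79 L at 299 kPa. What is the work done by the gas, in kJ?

W ≈ 2.89 kJ

P₂ = P₁(V₁/V₂)^γ = 299×(7.79/110)^(1.67) = 3.593 kPa.
For a reversible adiabat, W_by_gas = (P₁V₁ − P₂V₂)/(γ−1).
W_by = (299000×0.00779 − 3593×0.11) / (0.67) = 2887 J.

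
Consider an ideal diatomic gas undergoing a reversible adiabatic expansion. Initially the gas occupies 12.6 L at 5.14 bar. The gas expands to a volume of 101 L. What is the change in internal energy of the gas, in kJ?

γ = 7/5 for a diatomic ideal gas.
P₂ = P₁(V₁/V₂)^γ = 5.14×(12.6/101)^(7/5) = 0.2789 bar.
For a reversible adiabat, W_by_gas = (P₁V₁ − P₂V₂)/(γ−1).
W_by = (514000×0.0126 − 27890×0.101) / (2/5) = 9149 J.
Q = 0 ⇒ ΔU = −W_by = -9149 J.

ΔU ≈ -9.15 kJ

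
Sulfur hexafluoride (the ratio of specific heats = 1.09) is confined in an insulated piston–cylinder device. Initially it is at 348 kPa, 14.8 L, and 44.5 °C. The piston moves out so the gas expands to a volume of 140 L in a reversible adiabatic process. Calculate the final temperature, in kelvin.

T₂ ≈ 259 K

Adiabatic: T₁V₁^(γ−1) = T₂V₂^(γ−1) ⇒ T₂ = T₁ (V₁/V₂)^(γ−1).
T₁ = 44.5 °C = 317.6 K.
T₂ = 317.6 × (14.8/140)^(0.09) = 259.5 K.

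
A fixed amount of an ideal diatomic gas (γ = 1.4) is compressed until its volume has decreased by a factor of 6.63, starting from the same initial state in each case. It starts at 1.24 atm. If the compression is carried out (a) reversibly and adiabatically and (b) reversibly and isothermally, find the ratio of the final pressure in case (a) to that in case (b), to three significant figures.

P_adiabatic / P_isothermal ≈ 2.13

Isothermal: P_b = P₁(V₁/V₂) = 1.24×6.63.
Adiabatic: P_a = P₁(V₁/V₂)^γ = 1.24×6.63^(1.4).
P_a/P_b = (V₁/V₂)^(γ−1) = 6.63^(0.4) = 2.131.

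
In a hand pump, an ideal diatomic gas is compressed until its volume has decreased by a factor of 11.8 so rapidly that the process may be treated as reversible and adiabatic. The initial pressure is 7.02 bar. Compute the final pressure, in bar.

Since PV^γ is constant along a reversible adiabat, P₂ = P₁ (V₁/V₂)^γ.
For a diatomic ideal gas γ = 7/5.
P₂ = 7.02 × 11.8^(7/5) = 222.3 bar.

P₂ ≈ 222 bar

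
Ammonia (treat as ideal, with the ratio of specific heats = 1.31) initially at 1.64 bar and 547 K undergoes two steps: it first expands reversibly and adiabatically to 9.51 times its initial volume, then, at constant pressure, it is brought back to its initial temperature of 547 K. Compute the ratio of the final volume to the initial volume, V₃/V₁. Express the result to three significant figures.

Adiabatic step: V₂/V₁ = 9.51; T₂ = T₁·(1/9.51)^(0.31) = 272.1 K.
Isobaric step: V₃/V₂ = T₃/T₂ = 547/272.1.
V₃/V₁ = (V₂/V₁)(V₃/V₂) = 9.51 × (547/272.1) = 19.12.

V₃/V₁ ≈ 19.1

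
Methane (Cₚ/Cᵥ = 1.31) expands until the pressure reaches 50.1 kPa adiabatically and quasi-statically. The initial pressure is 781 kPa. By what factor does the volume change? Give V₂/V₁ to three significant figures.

From PV^γ = const, V₂/V₁ = (P₁/P₂)^(1/γ).
V₂/V₁ = (781/50.1)^(0.763) = 8.139.

V₂/V₁ ≈ 8.14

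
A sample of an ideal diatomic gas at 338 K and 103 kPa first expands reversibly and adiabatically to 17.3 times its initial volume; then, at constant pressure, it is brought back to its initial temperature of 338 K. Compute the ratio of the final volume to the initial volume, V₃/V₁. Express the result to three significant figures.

V₃/V₁ ≈ 54.1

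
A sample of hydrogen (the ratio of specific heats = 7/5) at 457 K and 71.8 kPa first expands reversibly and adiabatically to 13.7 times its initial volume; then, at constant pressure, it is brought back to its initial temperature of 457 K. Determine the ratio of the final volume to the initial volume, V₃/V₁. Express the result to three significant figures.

Adiabatic step: V₂/V₁ = 13.7; T₂ = T₁·(1/13.7)^(2/5) = 160.4 K.
Isobaric step: V₃/V₂ = T₃/T₂ = 457/160.4.
V₃/V₁ = (V₂/V₁)(V₃/V₂) = 13.7 × (457/160.4) = 39.03.

V₃/V₁ ≈ 39.0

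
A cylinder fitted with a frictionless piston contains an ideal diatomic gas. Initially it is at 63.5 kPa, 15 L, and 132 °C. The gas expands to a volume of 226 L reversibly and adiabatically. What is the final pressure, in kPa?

Adiabatic: P₁V₁^γ = P₂V₂^γ ⇒ P₂ = P₁ (V₁/V₂)^γ.
γ = 7/5 for a diatomic ideal gas.
P₂ = 63.5 × (15/226)^(7/5) = 1.424 kPa.

P₂ ≈ 1.42 kPa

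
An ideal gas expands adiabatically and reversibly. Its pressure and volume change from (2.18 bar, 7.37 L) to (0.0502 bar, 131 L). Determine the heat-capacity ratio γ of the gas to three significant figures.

γ ≈ 1.31

PV^γ = const ⇒ γ = ln(P₂/P₁) / ln(V₁/V₂).
γ = ln(0.0502/2.18) / ln(7.37/131) = 1.31.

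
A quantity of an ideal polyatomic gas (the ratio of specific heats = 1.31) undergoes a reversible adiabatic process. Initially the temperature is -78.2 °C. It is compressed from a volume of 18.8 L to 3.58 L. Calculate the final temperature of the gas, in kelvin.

Adiabatic: T₁V₁^(γ−1) = T₂V₂^(γ−1) ⇒ T₂ = T₁ (V₁/V₂)^(γ−1).
T₁ = -78.2 °C = 194.9 K.
T₂ = 194.9 × (18.8/3.58)^(0.31) = 326 K.

T₂ ≈ 326 K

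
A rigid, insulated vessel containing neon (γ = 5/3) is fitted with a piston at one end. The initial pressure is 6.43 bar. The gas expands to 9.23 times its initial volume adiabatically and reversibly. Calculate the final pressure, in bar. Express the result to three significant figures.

P₂ ≈ 0.158 bar

Since PV^γ is constant along a reversible adiabat, P₂ = P₁ (V₁/V₂)^γ.
P₂ = 6.43 × (1/9.23)^(5/3) = 0.1583 bar.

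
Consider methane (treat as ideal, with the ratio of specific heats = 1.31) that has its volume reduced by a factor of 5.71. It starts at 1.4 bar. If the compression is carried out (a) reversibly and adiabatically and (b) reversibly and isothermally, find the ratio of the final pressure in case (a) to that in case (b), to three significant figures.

P_adiabatic / P_isothermal ≈ 1.72

Isothermal: P_b = P₁(V₁/V₂) = 1.4×5.71.
Adiabatic: P_a = P₁(V₁/V₂)^γ = 1.4×5.71^(1.31).
P_a/P_b = (V₁/V₂)^(γ−1) = 5.71^(0.31) = 1.716.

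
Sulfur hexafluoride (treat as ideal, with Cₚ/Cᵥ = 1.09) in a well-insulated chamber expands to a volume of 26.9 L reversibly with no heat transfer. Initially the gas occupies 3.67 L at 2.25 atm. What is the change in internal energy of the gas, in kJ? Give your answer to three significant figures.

ΔU ≈ -1.53 kJ

P₂ = P₁(V₁/V₂)^γ = 2.25×(3.67/26.9)^(1.09) = 0.2566 atm.
For a reversible adiabat, W_by_gas = (P₁V₁ − P₂V₂)/(γ−1).
W_by = (228000×0.00367 − 26000×0.0269) / (0.09) = 1526 J.
Q = 0 ⇒ ΔU = −W_by = -1526 J.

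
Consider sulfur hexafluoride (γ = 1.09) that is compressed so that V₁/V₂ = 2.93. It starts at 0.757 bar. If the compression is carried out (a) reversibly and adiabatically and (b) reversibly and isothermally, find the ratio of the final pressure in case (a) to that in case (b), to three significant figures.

P_adiabatic / P_isothermal ≈ 1.10

Isothermal: P_b = P₁(V₁/V₂) = 0.757×2.93.
Adiabatic: P_a = P₁(V₁/V₂)^γ = 0.757×2.93^(1.09).
P_a/P_b = (V₁/V₂)^(γ−1) = 2.93^(0.09) = 1.102.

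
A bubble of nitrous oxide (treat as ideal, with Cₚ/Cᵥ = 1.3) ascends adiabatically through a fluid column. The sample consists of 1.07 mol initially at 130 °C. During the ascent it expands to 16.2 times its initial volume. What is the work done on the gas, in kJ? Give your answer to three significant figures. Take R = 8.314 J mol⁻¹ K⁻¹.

Adiabatic: T₁V₁^(γ−1) = T₂V₂^(γ−1) ⇒ T₂ = T₁ (V₁/V₂)^(γ−1).
T₁ = 130 °C = 403.1 K.
T₂ = 403.1 × (1/16.2)^(0.3) = 174.8 K.
Q = 0, so ΔU = W_on_gas = nCᵥΔT with Cᵥ = R/(γ−1) = 27.71 J/(mol·K).
ΔU = 1.07 × 27.71 × (174.8 − 403.1) = -6770 J.

W ≈ -6.77 kJ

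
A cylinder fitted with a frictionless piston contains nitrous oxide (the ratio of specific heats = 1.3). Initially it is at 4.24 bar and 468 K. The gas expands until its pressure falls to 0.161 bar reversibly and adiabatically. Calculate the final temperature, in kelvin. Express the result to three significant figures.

T₂ ≈ 220 K

Along an adiabat T P^((1−γ)/γ) is constant, so T₂ = T₁ (P₂/P₁)^((γ−1)/γ).
T₂ = 468 × (0.161/4.24)^(0.231) = 220 K.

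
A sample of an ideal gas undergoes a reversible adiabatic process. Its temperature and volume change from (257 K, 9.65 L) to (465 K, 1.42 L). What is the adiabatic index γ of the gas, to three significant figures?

γ ≈ 1.31

TV^(γ−1) = const ⇒ γ − 1 = ln(T₂/T₁) / ln(V₁/V₂).
γ = 1 + ln(465/257) / ln(9.65/1.42) = 1.309.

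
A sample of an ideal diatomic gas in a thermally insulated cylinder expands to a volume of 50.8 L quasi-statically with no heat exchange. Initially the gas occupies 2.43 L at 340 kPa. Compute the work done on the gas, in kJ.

γ = 7/5 for a diatomic ideal gas.
P₂ = P₁(V₁/V₂)^γ = 340×(2.43/50.8)^(7/5) = 4.821 kPa.
For a reversible adiabat, W_by_gas = (P₁V₁ − P₂V₂)/(γ−1).
W_by = (340000×0.00243 − 4821×0.0508) / (2/5) = 1453 J.
W_on_gas = −W_by = -1453 J.

W ≈ -1.45 kJ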